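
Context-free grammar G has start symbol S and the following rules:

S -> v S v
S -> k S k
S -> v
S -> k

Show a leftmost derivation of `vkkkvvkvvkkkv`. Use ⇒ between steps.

S⇒vSv⇒vkSkv⇒vkkSkkv⇒vkkkSkkkv⇒vkkkvSvkkkv⇒vkkkvvSvvkkkv⇒vkkkvvkvvkkkv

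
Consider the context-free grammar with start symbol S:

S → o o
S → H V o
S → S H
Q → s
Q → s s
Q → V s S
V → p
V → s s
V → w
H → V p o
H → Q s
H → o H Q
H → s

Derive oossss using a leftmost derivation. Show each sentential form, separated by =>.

S => SH   [S → S H]
SH => SHH   [S → S H]
SHH => SHHH   [S → S H]
SHHH => SHHHH   [S → S H]
SHHHH => ooHHHH   [S → o o]
ooHHHH => oosHHH   [H → s]
oosHHH => oossHH   [H → s]
oossHH => oosssH   [H → s]
oosssH => oossss   [H → s]

S => SH => SHH => SHHH => SHHHH => ooHHHH => oosHHH => oossHH => oosssH => oossss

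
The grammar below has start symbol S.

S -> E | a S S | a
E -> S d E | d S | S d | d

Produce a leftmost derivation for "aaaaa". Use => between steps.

S => aSS => aaS => aaaSS => aaaaS => aaaaa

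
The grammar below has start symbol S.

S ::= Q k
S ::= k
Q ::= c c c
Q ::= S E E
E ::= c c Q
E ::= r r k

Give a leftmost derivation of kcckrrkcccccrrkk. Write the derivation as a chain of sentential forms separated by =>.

S => Qk => SEEk => kEEk => kccQEk => kccSEEEk => kcckEEEk => kcckrrkEEk => kcckrrkccQEk => kcckrrkcccccEk => kcckrrkcccccrrkk

S => Qk   [S ::= Q k]
Qk => SEEk   [Q ::= S E E]
SEEk => kEEk   [S ::= k]
kEEk => kccQEk   [E ::= c c Q]
kccQEk => kccSEEEk   [Q ::= S E E]
kccSEEEk => kcckEEEk   [S ::= k]
kcckEEEk => kcckrrkEEk   [E ::= r r k]
kcckrrkEEk => kcckrrkccQEk   [E ::= c c Q]
kcckrrkccQEk => kcckrrkcccccEk   [Q ::= c c c]
kcckrrkcccccEk => kcckrrkcccccrrkk   [E ::= r r k]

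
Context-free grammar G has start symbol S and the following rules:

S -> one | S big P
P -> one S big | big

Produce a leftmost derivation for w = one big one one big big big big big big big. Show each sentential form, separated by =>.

S => S big P   [S -> S big P]
S big P => S big P big P   [S -> S big P]
S big P big P => one big P big P   [S -> one]
one big P big P => one big one S big big P   [P -> one S big]
one big one S big big P => one big one S big P big big P   [S -> S big P]
one big one S big P big big P => one big one S big P big P big big P   [S -> S big P]
one big one S big P big P big big P => one big one one big P big P big big P   [S -> one]
one big one one big P big P big big P => one big one one big big big P big big P   [P -> big]
one big one one big big big P big big P => one big one one big big big big big big P   [P -> big]
one big one one big big big big big big P => one big one one big big big big big big big   [P -> big]

S => S big P => S big P big P => one big P big P => one big one S big big P => one big one S big P big big P => one big one S big P big P big big P => one big one one big P big P big big P => one big one one big big big P big big P => one big one one big big big big big big P => one big one one big big big big big big big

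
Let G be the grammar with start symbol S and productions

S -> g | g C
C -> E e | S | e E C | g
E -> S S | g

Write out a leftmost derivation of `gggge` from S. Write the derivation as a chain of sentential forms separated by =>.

S => gC   [S -> g C]
gC => gEe   [C -> E e]
gEe => gSSe   [E -> S S]
gSSe => ggCSe   [S -> g C]
ggCSe => gggSe   [C -> g]
gggSe => gggge   [S -> g]

S=>gC=>gEe=>gSSe=>ggCSe=>gggSe=>gggge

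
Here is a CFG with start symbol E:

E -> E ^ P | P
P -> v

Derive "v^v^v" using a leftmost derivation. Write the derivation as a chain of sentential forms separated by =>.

E=>E^P=>E^P^P=>P^P^P=>v^P^P=>v^v^P=>v^v^v

E => E^P   [E -> E ^ P]
E^P => E^P^P   [E -> E ^ P]
E^P^P => P^P^P   [E -> P]
P^P^P => v^P^P   [P -> v]
v^P^P => v^v^P   [P -> v]
v^v^P => v^v^v   [P -> v]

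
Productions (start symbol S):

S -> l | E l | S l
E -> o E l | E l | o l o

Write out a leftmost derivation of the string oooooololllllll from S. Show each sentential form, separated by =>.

S => El => oEll => ooElll => oooEllll => oooElllll => ooooEllllll => oooooElllllll => oooooololllllll

S => El   [S -> E l]
El => oEll   [E -> o E l]
oEll => ooElll   [E -> o E l]
ooElll => oooEllll   [E -> o E l]
oooEllll => oooElllll   [E -> E l]
oooElllll => ooooEllllll   [E -> o E l]
ooooEllllll => oooooElllllll   [E -> o E l]
oooooElllllll => oooooololllllll   [E -> o l o]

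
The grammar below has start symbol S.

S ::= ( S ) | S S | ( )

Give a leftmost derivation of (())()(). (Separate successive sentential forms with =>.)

S => SS   [S ::= S S]
SS => SSS   [S ::= S S]
SSS => (S)SS   [S ::= ( S )]
(S)SS => (())SS   [S ::= ( )]
(())SS => (())()S   [S ::= ( )]
(())()S => (())()()   [S ::= ( )]

S => SS => SSS => (S)SS => (())SS => (())()S => (())()()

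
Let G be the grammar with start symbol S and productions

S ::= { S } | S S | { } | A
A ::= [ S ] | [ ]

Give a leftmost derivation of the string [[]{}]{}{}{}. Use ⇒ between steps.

S⇒SS⇒SSS⇒ASS⇒[S]SS⇒[SS]SS⇒[AS]SS⇒[[]S]SS⇒[[]{}]SS⇒[[]{}]SSS⇒[[]{}]{}SS⇒[[]{}]{}{}S⇒[[]{}]{}{}{}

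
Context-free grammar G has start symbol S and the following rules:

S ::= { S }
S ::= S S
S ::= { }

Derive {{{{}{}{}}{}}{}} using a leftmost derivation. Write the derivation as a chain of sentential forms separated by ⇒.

S ⇒ {S}   [S ::= { S }]
{S} ⇒ {SS}   [S ::= S S]
{SS} ⇒ {{S}S}   [S ::= { S }]
{{S}S} ⇒ {{SS}S}   [S ::= S S]
{{SS}S} ⇒ {{{S}S}S}   [S ::= { S }]
{{{S}S}S} ⇒ {{{SS}S}S}   [S ::= S S]
{{{SS}S}S} ⇒ {{{{}S}S}S}   [S ::= { }]
{{{{}S}S}S} ⇒ {{{{}SS}S}S}   [S ::= S S]
{{{{}SS}S}S} ⇒ {{{{}{}S}S}S}   [S ::= { }]
{{{{}{}S}S}S} ⇒ {{{{}{}{}}S}S}   [S ::= { }]
{{{{}{}{}}S}S} ⇒ {{{{}{}{}}{}}S}   [S ::= { }]
{{{{}{}{}}{}}S} ⇒ {{{{}{}{}}{}}{}}   [S ::= { }]

S ⇒ {S} ⇒ {SS} ⇒ {{S}S} ⇒ {{SS}S} ⇒ {{{S}S}S} ⇒ {{{SS}S}S} ⇒ {{{{}S}S}S} ⇒ {{{{}SS}S}S} ⇒ {{{{}{}S}S}S} ⇒ {{{{}{}{}}S}S} ⇒ {{{{}{}{}}{}}S} ⇒ {{{{}{}{}}{}}{}}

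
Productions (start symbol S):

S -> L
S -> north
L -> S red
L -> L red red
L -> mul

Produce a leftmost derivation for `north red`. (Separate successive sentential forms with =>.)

S => L => S red => north red

S => L   [S -> L]
L => S red   [L -> S red]
S red => north red   [S -> north]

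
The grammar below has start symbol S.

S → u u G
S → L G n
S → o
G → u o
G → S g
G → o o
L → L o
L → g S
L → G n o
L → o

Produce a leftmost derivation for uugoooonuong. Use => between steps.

S => uuG => uuSg => uuLGng => uugSGng => uugLGnGng => uugLoGnGng => uugooGnGng => uugoooonGng => uugoooonuong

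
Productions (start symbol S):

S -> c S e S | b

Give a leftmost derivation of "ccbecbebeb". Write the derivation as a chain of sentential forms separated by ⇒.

S ⇒ cSeS   [S -> c S e S]
cSeS ⇒ ccSeSeS   [S -> c S e S]
ccSeSeS ⇒ ccbeSeS   [S -> b]
ccbeSeS ⇒ ccbecSeSeS   [S -> c S e S]
ccbecSeSeS ⇒ ccbecbeSeS   [S -> b]
ccbecbeSeS ⇒ ccbecbebeS   [S -> b]
ccbecbebeS ⇒ ccbecbebeb   [S -> b]

S⇒cSeS⇒ccSeSeS⇒ccbeSeS⇒ccbecSeSeS⇒ccbecbeSeS⇒ccbecbebeS⇒ccbecbebeb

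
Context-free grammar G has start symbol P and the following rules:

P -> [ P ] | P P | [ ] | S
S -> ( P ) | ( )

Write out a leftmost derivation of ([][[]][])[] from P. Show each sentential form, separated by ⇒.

P ⇒ PP ⇒ SP ⇒ (P)P ⇒ (PP)P ⇒ (PPP)P ⇒ ([]PP)P ⇒ ([][P]P)P ⇒ ([][[]]P)P ⇒ ([][[]][])P ⇒ ([][[]][])[]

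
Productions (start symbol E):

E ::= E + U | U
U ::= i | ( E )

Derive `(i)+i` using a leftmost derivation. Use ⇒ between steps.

E⇒E+U⇒U+U⇒(E)+U⇒(U)+U⇒(i)+U⇒(i)+i

E ⇒ E+U   [E ::= E + U]
E+U ⇒ U+U   [E ::= U]
U+U ⇒ (E)+U   [U ::= ( E )]
(E)+U ⇒ (U)+U   [E ::= U]
(U)+U ⇒ (i)+U   [U ::= i]
(i)+U ⇒ (i)+i   [U ::= i]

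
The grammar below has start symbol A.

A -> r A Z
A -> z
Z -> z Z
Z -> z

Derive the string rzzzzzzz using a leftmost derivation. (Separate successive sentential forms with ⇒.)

A ⇒ rAZ ⇒ rzZ ⇒ rzzZ ⇒ rzzzZ ⇒ rzzzzZ ⇒ rzzzzzZ ⇒ rzzzzzzZ ⇒ rzzzzzzz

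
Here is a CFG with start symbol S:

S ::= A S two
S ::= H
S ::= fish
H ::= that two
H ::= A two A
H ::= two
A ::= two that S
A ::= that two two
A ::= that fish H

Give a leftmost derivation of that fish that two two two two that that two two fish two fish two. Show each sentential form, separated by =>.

S => A S two   [S ::= A S two]
A S two => that fish H S two   [A ::= that fish H]
that fish H S two => that fish A two A S two   [H ::= A two A]
that fish A two A S two => that fish that two two two A S two   [A ::= that two two]
that fish that two two two A S two => that fish that two two two two that S S two   [A ::= two that S]
that fish that two two two two that S S two => that fish that two two two two that A S two S two   [S ::= A S two]
that fish that two two two two that A S two S two => that fish that two two two two that that two two S two S two   [A ::= that two two]
that fish that two two two two that that two two S two S two => that fish that two two two two that that two two fish two S two   [S ::= fish]
that fish that two two two two that that two two fish two S two => that fish that two two two two that that two two fish two fish two   [S ::= fish]

S => A S two => that fish H S two => that fish A two A S two => that fish that two two two A S two => that fish that two two two two that S S two => that fish that two two two two that A S two S two => that fish that two two two two that that two two S two S two => that fish that two two two two that that two two fish two S two => that fish that two two two two that that two two fish two fish two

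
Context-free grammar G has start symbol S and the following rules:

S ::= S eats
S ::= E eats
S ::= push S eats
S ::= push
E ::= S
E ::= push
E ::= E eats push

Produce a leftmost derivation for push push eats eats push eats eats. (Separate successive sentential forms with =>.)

S => push S eats   [S ::= push S eats]
push S eats => push E eats eats   [S ::= E eats]
push E eats eats => push E eats push eats eats   [E ::= E eats push]
push E eats push eats eats => push S eats push eats eats   [E ::= S]
push S eats push eats eats => push S eats eats push eats eats   [S ::= S eats]
push S eats eats push eats eats => push push eats eats push eats eats   [S ::= push]

S => push S eats => push E eats eats => push E eats push eats eats => push S eats push eats eats => push S eats eats push eats eats => push push eats eats push eats eats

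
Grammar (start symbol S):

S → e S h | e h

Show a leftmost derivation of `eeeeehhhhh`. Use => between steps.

S => eSh   [S → e S h]
eSh => eeShh   [S → e S h]
eeShh => eeeShhh   [S → e S h]
eeeShhh => eeeeShhhh   [S → e S h]
eeeeShhhh => eeeeehhhhh   [S → e h]

S=>eSh=>eeShh=>eeeShhh=>eeeeShhhh=>eeeeehhhhh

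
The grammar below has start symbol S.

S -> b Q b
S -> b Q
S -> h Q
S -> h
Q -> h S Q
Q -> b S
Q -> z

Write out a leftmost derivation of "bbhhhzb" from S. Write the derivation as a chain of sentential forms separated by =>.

S => bQb => bbSb => bbhQb => bbhhSQb => bbhhhQb => bbhhhzb

S => bQb   [S -> b Q b]
bQb => bbSb   [Q -> b S]
bbSb => bbhQb   [S -> h Q]
bbhQb => bbhhSQb   [Q -> h S Q]
bbhhSQb => bbhhhQb   [S -> h]
bbhhhQb => bbhhhzb   [Q -> z]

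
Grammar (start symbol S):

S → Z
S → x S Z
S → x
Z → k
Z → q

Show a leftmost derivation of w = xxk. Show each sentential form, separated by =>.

S => xSZ => xxZ => xxk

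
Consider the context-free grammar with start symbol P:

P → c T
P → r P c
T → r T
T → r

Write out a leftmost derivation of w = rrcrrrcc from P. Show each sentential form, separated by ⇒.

P ⇒ rPc   [P → r P c]
rPc ⇒ rrPcc   [P → r P c]
rrPcc ⇒ rrcTcc   [P → c T]
rrcTcc ⇒ rrcrTcc   [T → r T]
rrcrTcc ⇒ rrcrrTcc   [T → r T]
rrcrrTcc ⇒ rrcrrrcc   [T → r]

P ⇒ rPc ⇒ rrPcc ⇒ rrcTcc ⇒ rrcrTcc ⇒ rrcrrTcc ⇒ rrcrrrcc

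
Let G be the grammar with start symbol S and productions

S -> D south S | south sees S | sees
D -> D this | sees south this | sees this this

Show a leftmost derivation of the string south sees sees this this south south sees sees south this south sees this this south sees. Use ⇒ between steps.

S ⇒ south sees S ⇒ south sees D south S ⇒ south sees sees this this south S ⇒ south sees sees this this south south sees S ⇒ south sees sees this this south south sees D south S ⇒ south sees sees this this south south sees sees south this south S ⇒ south sees sees this this south south sees sees south this south D south S ⇒ south sees sees this this south south sees sees south this south sees this this south S ⇒ south sees sees this this south south sees sees south this south sees this this south sees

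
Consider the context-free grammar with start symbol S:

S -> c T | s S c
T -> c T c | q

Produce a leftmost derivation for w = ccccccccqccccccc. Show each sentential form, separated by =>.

S=>cT=>ccTc=>cccTcc=>ccccTccc=>cccccTcccc=>ccccccTccccc=>cccccccTcccccc=>ccccccccTccccccc=>ccccccccqccccccc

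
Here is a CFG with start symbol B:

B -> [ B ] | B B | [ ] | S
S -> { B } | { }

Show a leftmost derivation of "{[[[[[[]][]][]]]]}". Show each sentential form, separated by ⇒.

B ⇒ S ⇒ {B} ⇒ {[B]} ⇒ {[[B]]} ⇒ {[[[B]]]} ⇒ {[[[BB]]]} ⇒ {[[[[B]B]]]} ⇒ {[[[[BB]B]]]} ⇒ {[[[[[B]B]B]]]} ⇒ {[[[[[[]]B]B]]]} ⇒ {[[[[[[]][]]B]]]} ⇒ {[[[[[[]][]][]]]]}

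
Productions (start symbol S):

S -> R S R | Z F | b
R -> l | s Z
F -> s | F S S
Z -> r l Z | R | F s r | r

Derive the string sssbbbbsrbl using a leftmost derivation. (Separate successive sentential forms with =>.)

S => RSR   [S -> R S R]
RSR => sZSR   [R -> s Z]
sZSR => sRSR   [Z -> R]
sRSR => ssZSR   [R -> s Z]
ssZSR => ssFsrSR   [Z -> F s r]
ssFsrSR => ssFSSsrSR   [F -> F S S]
ssFSSsrSR => ssFSSSSsrSR   [F -> F S S]
ssFSSSSsrSR => sssSSSSsrSR   [F -> s]
sssSSSSsrSR => sssbSSSsrSR   [S -> b]
sssbSSSsrSR => sssbbSSsrSR   [S -> b]
sssbbSSsrSR => sssbbbSsrSR   [S -> b]
sssbbbSsrSR => sssbbbbsrSR   [S -> b]
sssbbbbsrSR => sssbbbbsrbR   [S -> b]
sssbbbbsrbR => sssbbbbsrbl   [R -> l]

S => RSR => sZSR => sRSR => ssZSR => ssFsrSR => ssFSSsrSR => ssFSSSSsrSR => sssSSSSsrSR => sssbSSSsrSR => sssbbSSsrSR => sssbbbSsrSR => sssbbbbsrSR => sssbbbbsrbR => sssbbbbsrbl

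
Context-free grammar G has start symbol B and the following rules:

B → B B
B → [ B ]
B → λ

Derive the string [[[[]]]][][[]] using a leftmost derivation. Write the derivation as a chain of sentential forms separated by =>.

B => BB   [B → B B]
BB => BBB   [B → B B]
BBB => [B]BB   [B → [ B ]]
[B]BB => [[B]]BB   [B → [ B ]]
[[B]]BB => [[[B]]]BB   [B → [ B ]]
[[[B]]]BB => [[[[B]]]]BB   [B → [ B ]]
[[[[B]]]]BB => [[[[]]]]BB   [B → λ]
[[[[]]]]BB => [[[[]]]][B]B   [B → [ B ]]
[[[[]]]][B]B => [[[[]]]][]B   [B → λ]
[[[[]]]][]B => [[[[]]]][][B]   [B → [ B ]]
[[[[]]]][][B] => [[[[]]]][][[B]]   [B → [ B ]]
[[[[]]]][][[B]] => [[[[]]]][][[]]   [B → λ]

B=>BB=>BBB=>[B]BB=>[[B]]BB=>[[[B]]]BB=>[[[[B]]]]BB=>[[[[]]]]BB=>[[[[]]]][B]B=>[[[[]]]][]B=>[[[[]]]][][B]=>[[[[]]]][][[B]]=>[[[[]]]][][[]]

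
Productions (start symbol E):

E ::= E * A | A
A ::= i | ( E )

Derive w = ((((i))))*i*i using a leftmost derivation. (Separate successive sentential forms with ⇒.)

E ⇒ E*A ⇒ E*A*A ⇒ A*A*A ⇒ (E)*A*A ⇒ (A)*A*A ⇒ ((E))*A*A ⇒ ((A))*A*A ⇒ (((E)))*A*A ⇒ (((A)))*A*A ⇒ ((((E))))*A*A ⇒ ((((A))))*A*A ⇒ ((((i))))*A*A ⇒ ((((i))))*i*A ⇒ ((((i))))*i*i

E ⇒ E*A   [E ::= E * A]
E*A ⇒ E*A*A   [E ::= E * A]
E*A*A ⇒ A*A*A   [E ::= A]
A*A*A ⇒ (E)*A*A   [A ::= ( E )]
(E)*A*A ⇒ (A)*A*A   [E ::= A]
(A)*A*A ⇒ ((E))*A*A   [A ::= ( E )]
((E))*A*A ⇒ ((A))*A*A   [E ::= A]
((A))*A*A ⇒ (((E)))*A*A   [A ::= ( E )]
(((E)))*A*A ⇒ (((A)))*A*A   [E ::= A]
(((A)))*A*A ⇒ ((((E))))*A*A   [A ::= ( E )]
((((E))))*A*A ⇒ ((((A))))*A*A   [E ::= A]
((((A))))*A*A ⇒ ((((i))))*A*A   [A ::= i]
((((i))))*A*A ⇒ ((((i))))*i*A   [A ::= i]
((((i))))*i*A ⇒ ((((i))))*i*i   [A ::= i]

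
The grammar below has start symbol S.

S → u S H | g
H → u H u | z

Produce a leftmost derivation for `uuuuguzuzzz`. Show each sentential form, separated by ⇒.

S ⇒ uSH   [S → u S H]
uSH ⇒ uuSHH   [S → u S H]
uuSHH ⇒ uuuSHHH   [S → u S H]
uuuSHHH ⇒ uuuuSHHHH   [S → u S H]
uuuuSHHHH ⇒ uuuugHHHH   [S → g]
uuuugHHHH ⇒ uuuuguHuHHH   [H → u H u]
uuuuguHuHHH ⇒ uuuuguzuHHH   [H → z]
uuuuguzuHHH ⇒ uuuuguzuzHH   [H → z]
uuuuguzuzHH ⇒ uuuuguzuzzH   [H → z]
uuuuguzuzzH ⇒ uuuuguzuzzz   [H → z]

S ⇒ uSH ⇒ uuSHH ⇒ uuuSHHH ⇒ uuuuSHHHH ⇒ uuuugHHHH ⇒ uuuuguHuHHH ⇒ uuuuguzuHHH ⇒ uuuuguzuzHH ⇒ uuuuguzuzzH ⇒ uuuuguzuzzz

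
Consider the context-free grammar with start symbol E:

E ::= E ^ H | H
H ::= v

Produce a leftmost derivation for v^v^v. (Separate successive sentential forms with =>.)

E=>E^H=>E^H^H=>H^H^H=>v^H^H=>v^v^H=>v^v^v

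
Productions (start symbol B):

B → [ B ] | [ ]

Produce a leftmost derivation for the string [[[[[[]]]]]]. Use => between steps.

B => [B]   [B → [ B ]]
[B] => [[B]]   [B → [ B ]]
[[B]] => [[[B]]]   [B → [ B ]]
[[[B]]] => [[[[B]]]]   [B → [ B ]]
[[[[B]]]] => [[[[[B]]]]]   [B → [ B ]]
[[[[[B]]]]] => [[[[[[]]]]]]   [B → [ ]]

B => [B] => [[B]] => [[[B]]] => [[[[B]]]] => [[[[[B]]]]] => [[[[[[]]]]]]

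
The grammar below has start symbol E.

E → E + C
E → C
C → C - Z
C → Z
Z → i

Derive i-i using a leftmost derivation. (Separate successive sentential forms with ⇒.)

E ⇒ C ⇒ C-Z ⇒ Z-Z ⇒ i-Z ⇒ i-i

E ⇒ C   [E → C]
C ⇒ C-Z   [C → C - Z]
C-Z ⇒ Z-Z   [C → Z]
Z-Z ⇒ i-Z   [Z → i]
i-Z ⇒ i-i   [Z → i]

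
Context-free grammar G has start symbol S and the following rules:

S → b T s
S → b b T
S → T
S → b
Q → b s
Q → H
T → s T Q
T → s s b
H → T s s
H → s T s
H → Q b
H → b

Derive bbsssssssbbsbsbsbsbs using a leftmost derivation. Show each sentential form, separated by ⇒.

S ⇒ bbT   [S → b b T]
bbT ⇒ bbsTQ   [T → s T Q]
bbsTQ ⇒ bbssTQQ   [T → s T Q]
bbssTQQ ⇒ bbsssTQQQ   [T → s T Q]
bbsssTQQQ ⇒ bbssssTQQQQ   [T → s T Q]
bbssssTQQQQ ⇒ bbsssssTQQQQQ   [T → s T Q]
bbsssssTQQQQQ ⇒ bbsssssssbQQQQQ   [T → s s b]
bbsssssssbQQQQQ ⇒ bbsssssssbbsQQQQ   [Q → b s]
bbsssssssbbsQQQQ ⇒ bbsssssssbbsbsQQQ   [Q → b s]
bbsssssssbbsbsQQQ ⇒ bbsssssssbbsbsbsQQ   [Q → b s]
bbsssssssbbsbsbsQQ ⇒ bbsssssssbbsbsbsbsQ   [Q → b s]
bbsssssssbbsbsbsbsQ ⇒ bbsssssssbbsbsbsbsbs   [Q → b s]

S⇒bbT⇒bbsTQ⇒bbssTQQ⇒bbsssTQQQ⇒bbssssTQQQQ⇒bbsssssTQQQQQ⇒bbsssssssbQQQQQ⇒bbsssssssbbsQQQQ⇒bbsssssssbbsbsQQQ⇒bbsssssssbbsbsbsQQ⇒bbsssssssbbsbsbsbsQ⇒bbsssssssbbsbsbsbsbs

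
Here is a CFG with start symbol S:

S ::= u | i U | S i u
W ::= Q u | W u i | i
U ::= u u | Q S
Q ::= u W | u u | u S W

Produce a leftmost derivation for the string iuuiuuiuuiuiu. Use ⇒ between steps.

S⇒iU⇒iQS⇒iuuS⇒iuuSiu⇒iuuSiuiu⇒iuuiUiuiu⇒iuuiQSiuiu⇒iuuiuuSiuiu⇒iuuiuuiUiuiu⇒iuuiuuiuuiuiu

S ⇒ iU   [S ::= i U]
iU ⇒ iQS   [U ::= Q S]
iQS ⇒ iuuS   [Q ::= u u]
iuuS ⇒ iuuSiu   [S ::= S i u]
iuuSiu ⇒ iuuSiuiu   [S ::= S i u]
iuuSiuiu ⇒ iuuiUiuiu   [S ::= i U]
iuuiUiuiu ⇒ iuuiQSiuiu   [U ::= Q S]
iuuiQSiuiu ⇒ iuuiuuSiuiu   [Q ::= u u]
iuuiuuSiuiu ⇒ iuuiuuiUiuiu   [S ::= i U]
iuuiuuiUiuiu ⇒ iuuiuuiuuiuiu   [U ::= u u]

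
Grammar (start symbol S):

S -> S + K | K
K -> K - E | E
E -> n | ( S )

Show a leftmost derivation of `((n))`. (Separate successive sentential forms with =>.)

S => K => E => (S) => (K) => (E) => ((S)) => ((K)) => ((E)) => ((n))

S => K   [S -> K]
K => E   [K -> E]
E => (S)   [E -> ( S )]
(S) => (K)   [S -> K]
(K) => (E)   [K -> E]
(E) => ((S))   [E -> ( S )]
((S)) => ((K))   [S -> K]
((K)) => ((E))   [K -> E]
((E)) => ((n))   [E -> n]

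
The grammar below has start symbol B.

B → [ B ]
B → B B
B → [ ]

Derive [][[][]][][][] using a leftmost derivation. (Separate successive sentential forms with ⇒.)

B⇒BB⇒BBB⇒BBBB⇒BBBBB⇒[]BBBB⇒[][B]BBB⇒[][BB]BBB⇒[][[]B]BBB⇒[][[][]]BBB⇒[][[][]][]BB⇒[][[][]][][]B⇒[][[][]][][][]

B ⇒ BB   [B → B B]
BB ⇒ BBB   [B → B B]
BBB ⇒ BBBB   [B → B B]
BBBB ⇒ BBBBB   [B → B B]
BBBBB ⇒ []BBBB   [B → [ ]]
[]BBBB ⇒ [][B]BBB   [B → [ B ]]
[][B]BBB ⇒ [][BB]BBB   [B → B B]
[][BB]BBB ⇒ [][[]B]BBB   [B → [ ]]
[][[]B]BBB ⇒ [][[][]]BBB   [B → [ ]]
[][[][]]BBB ⇒ [][[][]][]BB   [B → [ ]]
[][[][]][]BB ⇒ [][[][]][][]B   [B → [ ]]
[][[][]][][]B ⇒ [][[][]][][][]   [B → [ ]]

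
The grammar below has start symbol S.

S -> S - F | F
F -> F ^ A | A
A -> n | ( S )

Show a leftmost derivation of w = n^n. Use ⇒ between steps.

S ⇒ F ⇒ F^A ⇒ A^A ⇒ n^A ⇒ n^n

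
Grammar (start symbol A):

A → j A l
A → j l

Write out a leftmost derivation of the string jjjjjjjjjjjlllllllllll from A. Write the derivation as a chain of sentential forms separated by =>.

A=>jAl=>jjAll=>jjjAlll=>jjjjAllll=>jjjjjAlllll=>jjjjjjAllllll=>jjjjjjjAlllllll=>jjjjjjjjAllllllll=>jjjjjjjjjAlllllllll=>jjjjjjjjjjAllllllllll=>jjjjjjjjjjjlllllllllll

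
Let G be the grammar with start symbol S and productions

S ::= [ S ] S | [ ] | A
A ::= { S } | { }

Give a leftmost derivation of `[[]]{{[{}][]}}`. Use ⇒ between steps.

S⇒[S]S⇒[[]]S⇒[[]]A⇒[[]]{S}⇒[[]]{A}⇒[[]]{{S}}⇒[[]]{{[S]S}}⇒[[]]{{[A]S}}⇒[[]]{{[{}]S}}⇒[[]]{{[{}][]}}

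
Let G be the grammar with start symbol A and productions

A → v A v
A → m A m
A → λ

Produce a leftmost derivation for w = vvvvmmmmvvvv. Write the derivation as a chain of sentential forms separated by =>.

A => vAv   [A → v A v]
vAv => vvAvv   [A → v A v]
vvAvv => vvvAvvv   [A → v A v]
vvvAvvv => vvvvAvvvv   [A → v A v]
vvvvAvvvv => vvvvmAmvvvv   [A → m A m]
vvvvmAmvvvv => vvvvmmAmmvvvv   [A → m A m]
vvvvmmAmmvvvv => vvvvmmmmvvvv   [A → λ]

A => vAv => vvAvv => vvvAvvv => vvvvAvvvv => vvvvmAmvvvv => vvvvmmAmmvvvv => vvvvmmmmvvvv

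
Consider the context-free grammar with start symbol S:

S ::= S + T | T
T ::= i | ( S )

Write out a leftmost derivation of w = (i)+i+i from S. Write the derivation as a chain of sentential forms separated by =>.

S => S+T   [S ::= S + T]
S+T => S+T+T   [S ::= S + T]
S+T+T => T+T+T   [S ::= T]
T+T+T => (S)+T+T   [T ::= ( S )]
(S)+T+T => (T)+T+T   [S ::= T]
(T)+T+T => (i)+T+T   [T ::= i]
(i)+T+T => (i)+i+T   [T ::= i]
(i)+i+T => (i)+i+i   [T ::= i]

S=>S+T=>S+T+T=>T+T+T=>(S)+T+T=>(T)+T+T=>(i)+T+T=>(i)+i+T=>(i)+i+i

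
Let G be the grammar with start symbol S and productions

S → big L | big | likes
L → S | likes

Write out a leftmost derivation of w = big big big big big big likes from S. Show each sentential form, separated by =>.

S => big L => big S => big big L => big big S => big big big L => big big big S => big big big big L => big big big big S => big big big big big L => big big big big big S => big big big big big big L => big big big big big big S => big big big big big big likes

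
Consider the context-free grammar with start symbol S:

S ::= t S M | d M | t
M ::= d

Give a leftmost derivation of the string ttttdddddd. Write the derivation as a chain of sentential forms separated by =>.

S => tSM => ttSMM => tttSMMM => ttttSMMMM => ttttdMMMMM => ttttddMMMM => ttttdddMMM => ttttddddMM => ttttdddddM => ttttdddddd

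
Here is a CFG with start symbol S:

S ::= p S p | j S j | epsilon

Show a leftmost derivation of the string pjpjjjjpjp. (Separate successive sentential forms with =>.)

S => pSp => pjSjp => pjpSpjp => pjpjSjpjp => pjpjjSjjpjp => pjpjjjjpjp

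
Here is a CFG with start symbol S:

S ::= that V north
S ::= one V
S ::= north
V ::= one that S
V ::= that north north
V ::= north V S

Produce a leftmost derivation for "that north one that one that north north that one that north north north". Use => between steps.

S => that V north => that north V S north => that north one that S S north => that north one that one V S north => that north one that one that north north S north => that north one that one that north north that V north north => that north one that one that north north that one that S north north => that north one that one that north north that one that north north north

S => that V north   [S ::= that V north]
that V north => that north V S north   [V ::= north V S]
that north V S north => that north one that S S north   [V ::= one that S]
that north one that S S north => that north one that one V S north   [S ::= one V]
that north one that one V S north => that north one that one that north north S north   [V ::= that north north]
that north one that one that north north S north => that north one that one that north north that V north north   [S ::= that V north]
that north one that one that north north that V north north => that north one that one that north north that one that S north north   [V ::= one that S]
that north one that one that north north that one that S north north => that north one that one that north north that one that north north north   [S ::= north]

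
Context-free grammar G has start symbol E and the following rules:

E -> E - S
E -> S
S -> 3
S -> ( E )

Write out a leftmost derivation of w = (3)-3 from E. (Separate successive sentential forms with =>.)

E => E-S   [E -> E - S]
E-S => S-S   [E -> S]
S-S => (E)-S   [S -> ( E )]
(E)-S => (S)-S   [E -> S]
(S)-S => (3)-S   [S -> 3]
(3)-S => (3)-3   [S -> 3]

E => E-S => S-S => (E)-S => (S)-S => (3)-S => (3)-3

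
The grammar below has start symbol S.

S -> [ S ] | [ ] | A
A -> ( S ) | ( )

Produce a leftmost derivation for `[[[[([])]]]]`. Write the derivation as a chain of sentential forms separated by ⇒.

S ⇒ [S] ⇒ [[S]] ⇒ [[[S]]] ⇒ [[[[S]]]] ⇒ [[[[A]]]] ⇒ [[[[(S)]]]] ⇒ [[[[([])]]]]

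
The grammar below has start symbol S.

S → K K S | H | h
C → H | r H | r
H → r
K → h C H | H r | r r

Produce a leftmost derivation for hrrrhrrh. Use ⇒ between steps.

S ⇒ KKS   [S → K K S]
KKS ⇒ hCHKS   [K → h C H]
hCHKS ⇒ hrHHKS   [C → r H]
hrHHKS ⇒ hrrHKS   [H → r]
hrrHKS ⇒ hrrrKS   [H → r]
hrrrKS ⇒ hrrrhCHS   [K → h C H]
hrrrhCHS ⇒ hrrrhHHS   [C → H]
hrrrhHHS ⇒ hrrrhrHS   [H → r]
hrrrhrHS ⇒ hrrrhrrS   [H → r]
hrrrhrrS ⇒ hrrrhrrh   [S → h]

S ⇒ KKS ⇒ hCHKS ⇒ hrHHKS ⇒ hrrHKS ⇒ hrrrKS ⇒ hrrrhCHS ⇒ hrrrhHHS ⇒ hrrrhrHS ⇒ hrrrhrrS ⇒ hrrrhrrh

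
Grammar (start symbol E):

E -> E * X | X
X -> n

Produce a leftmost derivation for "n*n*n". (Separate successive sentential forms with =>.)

E=>E*X=>E*X*X=>X*X*X=>n*X*X=>n*n*X=>n*n*n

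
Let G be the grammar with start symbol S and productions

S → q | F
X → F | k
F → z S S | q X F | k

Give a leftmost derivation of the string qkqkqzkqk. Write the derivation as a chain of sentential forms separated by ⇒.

S ⇒ F   [S → F]
F ⇒ qXF   [F → q X F]
qXF ⇒ qkF   [X → k]
qkF ⇒ qkqXF   [F → q X F]
qkqXF ⇒ qkqkF   [X → k]
qkqkF ⇒ qkqkqXF   [F → q X F]
qkqkqXF ⇒ qkqkqFF   [X → F]
qkqkqFF ⇒ qkqkqzSSF   [F → z S S]
qkqkqzSSF ⇒ qkqkqzFSF   [S → F]
qkqkqzFSF ⇒ qkqkqzkSF   [F → k]
qkqkqzkSF ⇒ qkqkqzkqF   [S → q]
qkqkqzkqF ⇒ qkqkqzkqk   [F → k]

S ⇒ F ⇒ qXF ⇒ qkF ⇒ qkqXF ⇒ qkqkF ⇒ qkqkqXF ⇒ qkqkqFF ⇒ qkqkqzSSF ⇒ qkqkqzFSF ⇒ qkqkqzkSF ⇒ qkqkqzkqF ⇒ qkqkqzkqk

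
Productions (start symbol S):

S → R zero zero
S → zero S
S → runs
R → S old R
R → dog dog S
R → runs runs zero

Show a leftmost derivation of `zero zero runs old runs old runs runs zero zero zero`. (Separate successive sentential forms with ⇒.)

S ⇒ zero S ⇒ zero R zero zero ⇒ zero S old R zero zero ⇒ zero zero S old R zero zero ⇒ zero zero runs old R zero zero ⇒ zero zero runs old S old R zero zero ⇒ zero zero runs old runs old R zero zero ⇒ zero zero runs old runs old runs runs zero zero zero

S ⇒ zero S   [S → zero S]
zero S ⇒ zero R zero zero   [S → R zero zero]
zero R zero zero ⇒ zero S old R zero zero   [R → S old R]
zero S old R zero zero ⇒ zero zero S old R zero zero   [S → zero S]
zero zero S old R zero zero ⇒ zero zero runs old R zero zero   [S → runs]
zero zero runs old R zero zero ⇒ zero zero runs old S old R zero zero   [R → S old R]
zero zero runs old S old R zero zero ⇒ zero zero runs old runs old R zero zero   [S → runs]
zero zero runs old runs old R zero zero ⇒ zero zero runs old runs old runs runs zero zero zero   [R → runs runs zero]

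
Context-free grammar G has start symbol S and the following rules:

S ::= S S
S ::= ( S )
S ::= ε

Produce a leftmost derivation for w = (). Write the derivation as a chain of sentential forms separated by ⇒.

S ⇒ SS ⇒ SSS ⇒ SSSS ⇒ SSSSS ⇒ (S)SSSS ⇒ ()SSSS ⇒ ()SSS ⇒ ()SS ⇒ ()S ⇒ ()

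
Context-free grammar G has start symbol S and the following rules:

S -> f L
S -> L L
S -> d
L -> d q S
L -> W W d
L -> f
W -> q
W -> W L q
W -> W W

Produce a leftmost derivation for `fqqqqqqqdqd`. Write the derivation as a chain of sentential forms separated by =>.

S=>fL=>fWWd=>fqWd=>fqWLqd=>fqWWLqd=>fqqWLqd=>fqqqLqd=>fqqqWWdqd=>fqqqWWWdqd=>fqqqWWWWdqd=>fqqqqWWWdqd=>fqqqqqWWdqd=>fqqqqqqWdqd=>fqqqqqqqdqd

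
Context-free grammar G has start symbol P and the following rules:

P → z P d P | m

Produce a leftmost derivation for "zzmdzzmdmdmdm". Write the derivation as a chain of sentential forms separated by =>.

P=>zPdP=>zzPdPdP=>zzmdPdP=>zzmdzPdPdP=>zzmdzzPdPdPdP=>zzmdzzmdPdPdP=>zzmdzzmdmdPdP=>zzmdzzmdmdmdP=>zzmdzzmdmdmdm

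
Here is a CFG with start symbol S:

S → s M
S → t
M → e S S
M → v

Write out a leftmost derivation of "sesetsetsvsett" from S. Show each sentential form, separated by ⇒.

S ⇒ sM ⇒ seSS ⇒ sesMS ⇒ seseSSS ⇒ sesetSS ⇒ sesetsMS ⇒ sesetseSSS ⇒ sesetsetSS ⇒ sesetsetsMS ⇒ sesetsetsvS ⇒ sesetsetsvsM ⇒ sesetsetsvseSS ⇒ sesetsetsvsetS ⇒ sesetsetsvsett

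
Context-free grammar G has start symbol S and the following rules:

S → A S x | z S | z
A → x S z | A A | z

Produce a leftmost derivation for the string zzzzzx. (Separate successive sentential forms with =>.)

S => ASx   [S → A S x]
ASx => AASx   [A → A A]
AASx => AAASx   [A → A A]
AAASx => AAAASx   [A → A A]
AAAASx => zAAASx   [A → z]
zAAASx => zzAASx   [A → z]
zzAASx => zzzASx   [A → z]
zzzASx => zzzzSx   [A → z]
zzzzSx => zzzzzx   [S → z]

S=>ASx=>AASx=>AAASx=>AAAASx=>zAAASx=>zzAASx=>zzzASx=>zzzzSx=>zzzzzx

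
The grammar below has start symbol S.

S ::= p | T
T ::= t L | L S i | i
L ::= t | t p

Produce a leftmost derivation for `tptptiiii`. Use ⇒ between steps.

S ⇒ T ⇒ LSi ⇒ tpSi ⇒ tpTi ⇒ tpLSii ⇒ tptpSii ⇒ tptpTii ⇒ tptpLSiii ⇒ tptptSiii ⇒ tptptTiii ⇒ tptptiiii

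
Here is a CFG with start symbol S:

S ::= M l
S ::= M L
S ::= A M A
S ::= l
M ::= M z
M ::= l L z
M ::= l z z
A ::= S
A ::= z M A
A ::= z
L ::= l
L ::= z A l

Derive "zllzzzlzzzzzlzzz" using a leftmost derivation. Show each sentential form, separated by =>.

S => AMA => zMAMA => zMzAMA => zlLzzAMA => zllzzAMA => zllzzzMAMA => zllzzzMzAMA => zllzzzMzzAMA => zllzzzlzzzzAMA => zllzzzlzzzzzMA => zllzzzlzzzzzlzzA => zllzzzlzzzzzlzzz

S => AMA   [S ::= A M A]
AMA => zMAMA   [A ::= z M A]
zMAMA => zMzAMA   [M ::= M z]
zMzAMA => zlLzzAMA   [M ::= l L z]
zlLzzAMA => zllzzAMA   [L ::= l]
zllzzAMA => zllzzzMAMA   [A ::= z M A]
zllzzzMAMA => zllzzzMzAMA   [M ::= M z]
zllzzzMzAMA => zllzzzMzzAMA   [M ::= M z]
zllzzzMzzAMA => zllzzzlzzzzAMA   [M ::= l z z]
zllzzzlzzzzAMA => zllzzzlzzzzzMA   [A ::= z]
zllzzzlzzzzzMA => zllzzzlzzzzzlzzA   [M ::= l z z]
zllzzzlzzzzzlzzA => zllzzzlzzzzzlzzz   [A ::= z]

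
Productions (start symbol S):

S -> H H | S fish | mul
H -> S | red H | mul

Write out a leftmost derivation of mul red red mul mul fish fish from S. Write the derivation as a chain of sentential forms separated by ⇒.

S ⇒ S fish ⇒ S fish fish ⇒ H H fish fish ⇒ mul H fish fish ⇒ mul red H fish fish ⇒ mul red red H fish fish ⇒ mul red red S fish fish ⇒ mul red red H H fish fish ⇒ mul red red mul H fish fish ⇒ mul red red mul mul fish fish

S ⇒ S fish   [S -> S fish]
S fish ⇒ S fish fish   [S -> S fish]
S fish fish ⇒ H H fish fish   [S -> H H]
H H fish fish ⇒ mul H fish fish   [H -> mul]
mul H fish fish ⇒ mul red H fish fish   [H -> red H]
mul red H fish fish ⇒ mul red red H fish fish   [H -> red H]
mul red red H fish fish ⇒ mul red red S fish fish   [H -> S]
mul red red S fish fish ⇒ mul red red H H fish fish   [S -> H H]
mul red red H H fish fish ⇒ mul red red mul H fish fish   [H -> mul]
mul red red mul H fish fish ⇒ mul red red mul mul fish fish   [H -> mul]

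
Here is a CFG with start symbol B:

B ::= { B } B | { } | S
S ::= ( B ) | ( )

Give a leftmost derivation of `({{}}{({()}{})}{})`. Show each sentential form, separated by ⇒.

B ⇒ S ⇒ (B) ⇒ ({B}B) ⇒ ({{}}B) ⇒ ({{}}{B}B) ⇒ ({{}}{S}B) ⇒ ({{}}{(B)}B) ⇒ ({{}}{({B}B)}B) ⇒ ({{}}{({S}B)}B) ⇒ ({{}}{({()}B)}B) ⇒ ({{}}{({()}{})}B) ⇒ ({{}}{({()}{})}{})

B ⇒ S   [B ::= S]
S ⇒ (B)   [S ::= ( B )]
(B) ⇒ ({B}B)   [B ::= { B } B]
({B}B) ⇒ ({{}}B)   [B ::= { }]
({{}}B) ⇒ ({{}}{B}B)   [B ::= { B } B]
({{}}{B}B) ⇒ ({{}}{S}B)   [B ::= S]
({{}}{S}B) ⇒ ({{}}{(B)}B)   [S ::= ( B )]
({{}}{(B)}B) ⇒ ({{}}{({B}B)}B)   [B ::= { B } B]
({{}}{({B}B)}B) ⇒ ({{}}{({S}B)}B)   [B ::= S]
({{}}{({S}B)}B) ⇒ ({{}}{({()}B)}B)   [S ::= ( )]
({{}}{({()}B)}B) ⇒ ({{}}{({()}{})}B)   [B ::= { }]
({{}}{({()}{})}B) ⇒ ({{}}{({()}{})}{})   [B ::= { }]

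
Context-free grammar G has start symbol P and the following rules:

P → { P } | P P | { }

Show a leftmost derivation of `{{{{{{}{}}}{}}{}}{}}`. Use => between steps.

P => {P} => {PP} => {{P}P} => {{PP}P} => {{{P}P}P} => {{{PP}P}P} => {{{{P}P}P}P} => {{{{{P}}P}P}P} => {{{{{PP}}P}P}P} => {{{{{{}P}}P}P}P} => {{{{{{}{}}}P}P}P} => {{{{{{}{}}}{}}P}P} => {{{{{{}{}}}{}}{}}P} => {{{{{{}{}}}{}}{}}{}}

P => {P}   [P → { P }]
{P} => {PP}   [P → P P]
{PP} => {{P}P}   [P → { P }]
{{P}P} => {{PP}P}   [P → P P]
{{PP}P} => {{{P}P}P}   [P → { P }]
{{{P}P}P} => {{{PP}P}P}   [P → P P]
{{{PP}P}P} => {{{{P}P}P}P}   [P → { P }]
{{{{P}P}P}P} => {{{{{P}}P}P}P}   [P → { P }]
{{{{{P}}P}P}P} => {{{{{PP}}P}P}P}   [P → P P]
{{{{{PP}}P}P}P} => {{{{{{}P}}P}P}P}   [P → { }]
{{{{{{}P}}P}P}P} => {{{{{{}{}}}P}P}P}   [P → { }]
{{{{{{}{}}}P}P}P} => {{{{{{}{}}}{}}P}P}   [P → { }]
{{{{{{}{}}}{}}P}P} => {{{{{{}{}}}{}}{}}P}   [P → { }]
{{{{{{}{}}}{}}{}}P} => {{{{{{}{}}}{}}{}}{}}   [P → { }]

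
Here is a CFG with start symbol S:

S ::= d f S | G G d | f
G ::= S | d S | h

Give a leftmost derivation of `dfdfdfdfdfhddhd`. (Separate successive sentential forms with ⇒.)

S⇒GGd⇒dSGd⇒dGGdGd⇒dSGdGd⇒dfGdGd⇒dfSdGd⇒dfdfSdGd⇒dfdfdfSdGd⇒dfdfdfdfSdGd⇒dfdfdfdfGGddGd⇒dfdfdfdfdSGddGd⇒dfdfdfdfdfGddGd⇒dfdfdfdfdfhddGd⇒dfdfdfdfdfhddhd

S ⇒ GGd   [S ::= G G d]
GGd ⇒ dSGd   [G ::= d S]
dSGd ⇒ dGGdGd   [S ::= G G d]
dGGdGd ⇒ dSGdGd   [G ::= S]
dSGdGd ⇒ dfGdGd   [S ::= f]
dfGdGd ⇒ dfSdGd   [G ::= S]
dfSdGd ⇒ dfdfSdGd   [S ::= d f S]
dfdfSdGd ⇒ dfdfdfSdGd   [S ::= d f S]
dfdfdfSdGd ⇒ dfdfdfdfSdGd   [S ::= d f S]
dfdfdfdfSdGd ⇒ dfdfdfdfGGddGd   [S ::= G G d]
dfdfdfdfGGddGd ⇒ dfdfdfdfdSGddGd   [G ::= d S]
dfdfdfdfdSGddGd ⇒ dfdfdfdfdfGddGd   [S ::= f]
dfdfdfdfdfGddGd ⇒ dfdfdfdfdfhddGd   [G ::= h]
dfdfdfdfdfhddGd ⇒ dfdfdfdfdfhddhd   [G ::= h]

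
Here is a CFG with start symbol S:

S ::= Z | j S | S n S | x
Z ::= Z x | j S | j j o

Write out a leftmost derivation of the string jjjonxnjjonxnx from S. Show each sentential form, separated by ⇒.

S ⇒ SnS ⇒ jSnS ⇒ jSnSnS ⇒ jSnSnSnS ⇒ jSnSnSnSnS ⇒ jZnSnSnSnS ⇒ jjjonSnSnSnS ⇒ jjjonxnSnSnS ⇒ jjjonxnZnSnS ⇒ jjjonxnjjonSnS ⇒ jjjonxnjjonxnS ⇒ jjjonxnjjonxnx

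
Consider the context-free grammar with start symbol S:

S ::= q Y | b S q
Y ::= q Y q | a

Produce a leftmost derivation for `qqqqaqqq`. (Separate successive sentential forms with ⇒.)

S ⇒ qY ⇒ qqYq ⇒ qqqYqq ⇒ qqqqYqqq ⇒ qqqqaqqq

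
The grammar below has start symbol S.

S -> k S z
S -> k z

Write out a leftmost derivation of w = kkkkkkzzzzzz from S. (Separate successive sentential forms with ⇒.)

S ⇒ kSz ⇒ kkSzz ⇒ kkkSzzz ⇒ kkkkSzzzz ⇒ kkkkkSzzzzz ⇒ kkkkkkzzzzzz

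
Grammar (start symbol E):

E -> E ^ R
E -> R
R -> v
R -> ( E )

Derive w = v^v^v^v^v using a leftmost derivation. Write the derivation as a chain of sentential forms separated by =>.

E => E^R => E^R^R => E^R^R^R => E^R^R^R^R => R^R^R^R^R => v^R^R^R^R => v^v^R^R^R => v^v^v^R^R => v^v^v^v^R => v^v^v^v^v

E => E^R   [E -> E ^ R]
E^R => E^R^R   [E -> E ^ R]
E^R^R => E^R^R^R   [E -> E ^ R]
E^R^R^R => E^R^R^R^R   [E -> E ^ R]
E^R^R^R^R => R^R^R^R^R   [E -> R]
R^R^R^R^R => v^R^R^R^R   [R -> v]
v^R^R^R^R => v^v^R^R^R   [R -> v]
v^v^R^R^R => v^v^v^R^R   [R -> v]
v^v^v^R^R => v^v^v^v^R   [R -> v]
v^v^v^v^R => v^v^v^v^v   [R -> v]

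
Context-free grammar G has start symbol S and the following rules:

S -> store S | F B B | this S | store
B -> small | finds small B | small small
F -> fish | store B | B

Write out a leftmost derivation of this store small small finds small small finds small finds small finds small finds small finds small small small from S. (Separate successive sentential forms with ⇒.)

S ⇒ this S ⇒ this F B B ⇒ this store B B B ⇒ this store small small B B ⇒ this store small small finds small B B ⇒ this store small small finds small small B ⇒ this store small small finds small small finds small B ⇒ this store small small finds small small finds small finds small B ⇒ this store small small finds small small finds small finds small finds small B ⇒ this store small small finds small small finds small finds small finds small finds small B ⇒ this store small small finds small small finds small finds small finds small finds small finds small B ⇒ this store small small finds small small finds small finds small finds small finds small finds small small small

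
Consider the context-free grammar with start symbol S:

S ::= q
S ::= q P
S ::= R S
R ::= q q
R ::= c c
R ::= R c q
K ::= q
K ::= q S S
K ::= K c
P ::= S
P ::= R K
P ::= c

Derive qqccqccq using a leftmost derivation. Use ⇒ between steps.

S⇒RS⇒qqS⇒qqRS⇒qqccS⇒qqccqP⇒qqccqS⇒qqccqRS⇒qqccqccS⇒qqccqccq

S ⇒ RS   [S ::= R S]
RS ⇒ qqS   [R ::= q q]
qqS ⇒ qqRS   [S ::= R S]
qqRS ⇒ qqccS   [R ::= c c]
qqccS ⇒ qqccqP   [S ::= q P]
qqccqP ⇒ qqccqS   [P ::= S]
qqccqS ⇒ qqccqRS   [S ::= R S]
qqccqRS ⇒ qqccqccS   [R ::= c c]
qqccqccS ⇒ qqccqccq   [S ::= q]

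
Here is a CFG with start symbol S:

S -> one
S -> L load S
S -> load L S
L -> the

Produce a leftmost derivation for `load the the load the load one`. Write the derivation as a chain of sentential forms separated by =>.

S => load L S => load the S => load the L load S => load the the load S => load the the load L load S => load the the load the load S => load the the load the load one

S => load L S   [S -> load L S]
load L S => load the S   [L -> the]
load the S => load the L load S   [S -> L load S]
load the L load S => load the the load S   [L -> the]
load the the load S => load the the load L load S   [S -> L load S]
load the the load L load S => load the the load the load S   [L -> the]
load the the load the load S => load the the load the load one   [S -> one]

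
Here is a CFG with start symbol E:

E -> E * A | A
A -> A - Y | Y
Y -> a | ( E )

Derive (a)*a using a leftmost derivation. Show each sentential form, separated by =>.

E => E*A => A*A => Y*A => (E)*A => (A)*A => (Y)*A => (a)*A => (a)*Y => (a)*a

E => E*A   [E -> E * A]
E*A => A*A   [E -> A]
A*A => Y*A   [A -> Y]
Y*A => (E)*A   [Y -> ( E )]
(E)*A => (A)*A   [E -> A]
(A)*A => (Y)*A   [A -> Y]
(Y)*A => (a)*A   [Y -> a]
(a)*A => (a)*Y   [A -> Y]
(a)*Y => (a)*a   [Y -> a]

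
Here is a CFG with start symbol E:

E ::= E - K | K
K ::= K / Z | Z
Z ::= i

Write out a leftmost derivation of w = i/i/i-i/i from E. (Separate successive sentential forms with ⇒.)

E ⇒ E-K   [E ::= E - K]
E-K ⇒ K-K   [E ::= K]
K-K ⇒ K/Z-K   [K ::= K / Z]
K/Z-K ⇒ K/Z/Z-K   [K ::= K / Z]
K/Z/Z-K ⇒ Z/Z/Z-K   [K ::= Z]
Z/Z/Z-K ⇒ i/Z/Z-K   [Z ::= i]
i/Z/Z-K ⇒ i/i/Z-K   [Z ::= i]
i/i/Z-K ⇒ i/i/i-K   [Z ::= i]
i/i/i-K ⇒ i/i/i-K/Z   [K ::= K / Z]
i/i/i-K/Z ⇒ i/i/i-Z/Z   [K ::= Z]
i/i/i-Z/Z ⇒ i/i/i-i/Z   [Z ::= i]
i/i/i-i/Z ⇒ i/i/i-i/i   [Z ::= i]

E ⇒ E-K ⇒ K-K ⇒ K/Z-K ⇒ K/Z/Z-K ⇒ Z/Z/Z-K ⇒ i/Z/Z-K ⇒ i/i/Z-K ⇒ i/i/i-K ⇒ i/i/i-K/Z ⇒ i/i/i-Z/Z ⇒ i/i/i-i/Z ⇒ i/i/i-i/i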